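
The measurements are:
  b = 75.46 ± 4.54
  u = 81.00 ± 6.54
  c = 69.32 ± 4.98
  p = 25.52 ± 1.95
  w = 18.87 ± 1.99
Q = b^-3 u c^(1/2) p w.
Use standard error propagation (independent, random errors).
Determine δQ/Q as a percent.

23.9%

Each factor contributes (exponent × relative error)² to (δQ/Q)²:
  (-3·δb/b)² = (-3×0.0602)² = 0.0326;  (1·δu/u)² = (1×0.0807)² = 0.00652;  (½·δc/c)² = (0.5×0.0718)² = 0.00129;  (1·δp/p)² = (1×0.0764)² = 0.00584;  (1·δw/w)² = (1×0.105)² = 0.0111
δQ/Q = √(0.0573) = 0.239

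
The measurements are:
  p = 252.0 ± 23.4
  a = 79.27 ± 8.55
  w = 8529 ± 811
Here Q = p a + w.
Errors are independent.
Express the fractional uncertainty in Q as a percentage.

Let h = p·a = 19980. δh/h = √((1·δp/p)² + (1·δa/a)²) = √(0.00862 + 0.0116) = 0.142, so δh = 2840.
Q = h + w: δQ = √(δh² + δw²) = √(8.08e+06 + 6.58e+05) = 2960
Q = 28510, so δQ/Q = 2960/28510 = 0.104.

10.4%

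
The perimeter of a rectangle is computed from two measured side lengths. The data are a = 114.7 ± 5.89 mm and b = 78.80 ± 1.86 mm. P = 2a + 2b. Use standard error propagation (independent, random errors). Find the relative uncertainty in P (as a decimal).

0.0319

Sums and differences: (δP)² = Σ (cᵢ δxᵢ)².
  (2·δa)² = 139;  (2·δb)² = 13.8
δP = √(153) = 12.4 mm
P = 387.0 mm, so δP/P = 12.4/387.0 = 0.0319.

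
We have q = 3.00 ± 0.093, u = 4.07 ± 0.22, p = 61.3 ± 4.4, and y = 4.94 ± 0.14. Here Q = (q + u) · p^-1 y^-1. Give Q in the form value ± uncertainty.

Let w = q + u = 7.07. δw = √(δq² + δu²) = √(0.00865 + 0.0484) = 0.239, so δw/w = 0.0338.
Q is then a monomial in w, p, y:
δQ/Q = √((δw/w)² + (-1·δp/p)² + (-1·δy/y)²) = √(0.00114 + 0.00515 + 0.000803) = 0.0842
Q = 0.0233, so δQ = 0.0842 × 0.0233 = 0.00197.

0.0233 ± 0.00197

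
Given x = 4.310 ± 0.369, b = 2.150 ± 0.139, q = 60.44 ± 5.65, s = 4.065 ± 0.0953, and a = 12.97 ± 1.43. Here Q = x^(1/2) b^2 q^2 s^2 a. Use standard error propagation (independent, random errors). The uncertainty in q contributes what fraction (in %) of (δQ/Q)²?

(δQ/Q)² = (½·δx/x)² + (2·δb/b)² + (2·δq/q)² + (2·δs/s)² + (1·δa/a)²
  x term: (0.5×0.0856)² = 0.00183
  b term: (2×0.0647)² = 0.0167
  q term: (2×0.0935)² = 0.0350
  s term: (2×0.0234)² = 0.00220
  a term: (1×0.110)² = 0.0122
Total = 0.0679. Share from q = 0.0350/0.0679 = 0.515.

51.5%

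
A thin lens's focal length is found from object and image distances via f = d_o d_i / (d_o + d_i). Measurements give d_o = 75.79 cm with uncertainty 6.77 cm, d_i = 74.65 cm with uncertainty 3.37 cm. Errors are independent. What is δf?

1.87 cm

∂f/∂d_o = (d_i/(d_o+d_i))² = 0.246;  ∂f/∂d_i = (d_o/(d_o+d_i))² = 0.254
δf = √((∂f/∂d_o · δd_o)² + (∂f/∂d_i · δd_i)²) = √(2.78 + 0.732) = 1.87 cm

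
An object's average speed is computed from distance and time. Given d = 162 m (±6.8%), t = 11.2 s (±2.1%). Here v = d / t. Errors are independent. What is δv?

1.03 m/s

Relative error in a monomial: (δv/v)² = Σ (nᵢ · δxᵢ/xᵢ)².
  (1·δd/d)² = (1×0.0680)² = 0.00462;  (-1·δt/t)² = (-1×0.0210)² = 0.000441
δv/v = √(0.00507) = 0.0712
v = 14.5 m/s, so δv = 0.0712 × 14.5 = 1.03 m/s.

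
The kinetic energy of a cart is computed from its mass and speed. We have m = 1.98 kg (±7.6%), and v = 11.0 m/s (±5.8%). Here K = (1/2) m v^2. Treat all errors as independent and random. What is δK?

Relative error in a monomial: (δK/K)² = Σ (nᵢ · δxᵢ/xᵢ)².
  (1·δm/m)² = (1×0.0760)² = 0.00578;  (2·δv/v)² = (2×0.0580)² = 0.0135
δK/K = √(0.0192) = 0.139
K = 120 J, so δK = 0.139 × 120 = 16.6 J.

16.6 J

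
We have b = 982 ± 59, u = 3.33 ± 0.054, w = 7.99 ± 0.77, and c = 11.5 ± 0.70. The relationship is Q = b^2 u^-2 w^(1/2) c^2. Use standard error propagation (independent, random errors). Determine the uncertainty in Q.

For a monomial Q ∝ b^2, u^-2, w^(1/2), c^2, fractional errors add in quadrature:
  (2·δb/b)² = (2×0.0601)² = 0.0144;  (-2·δu/u)² = (-2×0.0162)² = 0.00105;  (½·δw/w)² = (0.5×0.0964)² = 0.00232;  (2·δc/c)² = (2×0.0609)² = 0.0148
δQ/Q = √(0.0326) = 0.181
Q = 3.25e+07, so δQ = 0.181 × 3.25e+07 = 5.87e+06.

5.87e+06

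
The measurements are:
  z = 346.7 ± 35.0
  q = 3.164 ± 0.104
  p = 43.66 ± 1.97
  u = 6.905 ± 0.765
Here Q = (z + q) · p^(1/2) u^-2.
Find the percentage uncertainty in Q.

Let w = z + q = 349.9. δw = √(δz² + δq²) = √(1220 + 0.0108) = 35.0, so δw/w = 0.100.
Q is then a monomial in w, p, u:
δQ/Q = √((δw/w)² + (½·δp/p)² + (-2·δu/u)²) = √(0.0100 + 0.000509 + 0.0491) = 0.244

24.4%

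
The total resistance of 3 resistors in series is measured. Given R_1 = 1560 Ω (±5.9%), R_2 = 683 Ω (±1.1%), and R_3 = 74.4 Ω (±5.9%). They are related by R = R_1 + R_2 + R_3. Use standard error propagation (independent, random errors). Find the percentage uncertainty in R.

3.99%

R is a linear combination, so absolute uncertainties add in quadrature:
  (δR_1)² = 8470;  (δR_2)² = 56.4;  (δR_3)² = 19.3
δR = √(8550) = 92.5 Ω
R = 2320 Ω, so δR/R = 92.5/2320 = 0.0399.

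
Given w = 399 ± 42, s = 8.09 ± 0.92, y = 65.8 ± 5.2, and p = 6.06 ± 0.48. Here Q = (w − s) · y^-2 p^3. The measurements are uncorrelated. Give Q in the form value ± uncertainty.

20.1 ± 6.13

Let u = w − s = 391. δu = √(δw² + δs²) = √(1760 + 0.846) = 42.0, so δu/u = 0.107.
Q is then a monomial in u, y, p:
δQ/Q = √((δu/u)² + (-2·δy/y)² + (3·δp/p)²) = √(0.0115 + 0.0250 + 0.0565) = 0.305
Q = 20.1, so δQ = 0.305 × 20.1 = 6.13.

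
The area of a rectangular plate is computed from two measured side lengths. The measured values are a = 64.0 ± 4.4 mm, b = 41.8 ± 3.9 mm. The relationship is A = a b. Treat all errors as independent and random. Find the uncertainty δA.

Products/powers → add relative errors in quadrature, weighted by exponent:
  (1·δa/a)² = (1×0.0688)² = 0.00473;  (1·δb/b)² = (1×0.0933)² = 0.00871
δA/A = √(0.0134) = 0.116
A = 2680 mm^2, so δA = 0.116 × 2680 = 310 mm^2.

310 mm^2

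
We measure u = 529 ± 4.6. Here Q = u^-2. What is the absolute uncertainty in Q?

Q ∝ u^-2, so δQ/Q = |-2| · δu/u = 2 × 0.00870 = 0.0174.
Q = 3.57e-06, so δQ = 0.0174 × 3.57e-06 = 6.21e-08.

6.21e-08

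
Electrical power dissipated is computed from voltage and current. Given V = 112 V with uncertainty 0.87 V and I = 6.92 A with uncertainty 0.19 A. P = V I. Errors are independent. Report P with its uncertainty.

775 ± 22.1 W

Relative error in a monomial: (δP/P)² = Σ (nᵢ · δxᵢ/xᵢ)².
  (1·δV/V)² = (1×0.00777)² = 6.03e-05;  (1·δI/I)² = (1×0.0275)² = 0.000754
δP/P = √(0.000814) = 0.0285
P = 775 W, so δP = 0.0285 × 775 = 22.1 W.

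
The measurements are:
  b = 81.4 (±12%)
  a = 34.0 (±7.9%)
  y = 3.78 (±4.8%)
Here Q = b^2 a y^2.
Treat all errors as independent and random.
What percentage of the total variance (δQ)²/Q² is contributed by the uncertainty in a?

(δQ/Q)² = (2·δb/b)² + (1·δa/a)² + (2·δy/y)²
  b term: (2×0.120)² = 0.0576
  a term: (1×0.0790)² = 0.00624
  y term: (2×0.0480)² = 0.00922
Total = 0.0731. Share from a = 0.00624/0.0731 = 0.0854.

8.54%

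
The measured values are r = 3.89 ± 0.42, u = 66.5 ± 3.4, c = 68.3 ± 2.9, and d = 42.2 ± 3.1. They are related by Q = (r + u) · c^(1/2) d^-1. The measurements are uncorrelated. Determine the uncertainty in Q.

1.25

Let w = r + u = 70.4. δw = √(δr² + δu²) = √(0.176 + 11.6) = 3.43, so δw/w = 0.0487.
Q is then a monomial in w, c, d:
δQ/Q = √((δw/w)² + (½·δc/c)² + (-1·δd/d)²) = √(0.00237 + 0.000451 + 0.00540) = 0.0906
Q = 13.8, so δQ = 0.0906 × 13.8 = 1.25.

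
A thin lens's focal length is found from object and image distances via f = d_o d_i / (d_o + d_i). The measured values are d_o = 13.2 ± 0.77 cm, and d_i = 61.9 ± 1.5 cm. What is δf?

∂f/∂d_o = (d_i/(d_o+d_i))² = 0.679;  ∂f/∂d_i = (d_o/(d_o+d_i))² = 0.0309
δf = √((∂f/∂d_o · δd_o)² + (∂f/∂d_i · δd_i)²) = √(0.274 + 0.00215) = 0.525 cm

0.525 cm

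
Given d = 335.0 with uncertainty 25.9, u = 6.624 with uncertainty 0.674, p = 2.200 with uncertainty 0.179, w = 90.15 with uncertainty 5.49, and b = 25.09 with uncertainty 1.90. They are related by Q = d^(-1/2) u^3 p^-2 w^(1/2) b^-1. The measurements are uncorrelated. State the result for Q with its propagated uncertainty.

1.242 ± 0.444

Each factor contributes (exponent × relative error)² to (δQ/Q)²:
  (−½·δd/d)² = (-0.5×0.0773)² = 0.00149;  (3·δu/u)² = (3×0.102)² = 0.0932;  (-2·δp/p)² = (-2×0.0814)² = 0.0265;  (½·δw/w)² = (0.5×0.0609)² = 0.000927;  (-1·δb/b)² = (-1×0.0757)² = 0.00573
δQ/Q = √(0.128) = 0.358
Q = 1.242, so δQ = 0.358 × 1.242 = 0.444.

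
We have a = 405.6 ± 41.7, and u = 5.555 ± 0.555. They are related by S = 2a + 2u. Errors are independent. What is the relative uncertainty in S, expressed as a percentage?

S is a linear combination, so absolute uncertainties add in quadrature:
  (2·δa)² = 6960;  (2·δu)² = 1.23
δS = √(6960) = 83.4
S = 822.3, so δS/S = 83.4/822.3 = 0.101.

10.1%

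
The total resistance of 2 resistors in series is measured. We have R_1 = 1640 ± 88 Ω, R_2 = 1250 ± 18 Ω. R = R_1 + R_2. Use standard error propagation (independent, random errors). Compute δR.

89.8 Ω

Absolute uncertainties add in quadrature for a linear combination:
  (δR_1)² = 7740;  (δR_2)² = 324
δR = √(8070) = 89.8 Ω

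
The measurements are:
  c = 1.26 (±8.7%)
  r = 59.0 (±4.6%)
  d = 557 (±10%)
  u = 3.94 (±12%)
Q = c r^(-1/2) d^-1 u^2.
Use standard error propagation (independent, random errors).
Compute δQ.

0.00126

Q is a product of powers, so relative uncertainties combine in quadrature:
  (1·δc/c)² = (1×0.0870)² = 0.00757;  (−½·δr/r)² = (-0.5×0.0460)² = 0.000529;  (-1·δd/d)² = (-1×0.100)² = 0.0100;  (2·δu/u)² = (2×0.120)² = 0.0576
δQ/Q = √(0.0757) = 0.275
Q = 0.00457, so δQ = 0.275 × 0.00457 = 0.00126.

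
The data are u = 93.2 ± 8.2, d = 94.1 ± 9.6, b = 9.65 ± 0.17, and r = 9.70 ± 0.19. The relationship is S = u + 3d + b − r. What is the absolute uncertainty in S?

For a sum/difference, combine absolute errors in quadrature:
  (δu)² = 67.2;  (3·δd)² = 829;  (δb)² = 0.0289;  (δr)² = 0.0361
δS = √(897) = 29.9

29.9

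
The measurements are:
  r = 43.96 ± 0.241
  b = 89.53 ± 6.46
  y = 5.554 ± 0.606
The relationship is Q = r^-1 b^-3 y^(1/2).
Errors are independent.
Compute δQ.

Since Q is a product/quotient, work with relative uncertainties:
  (-1·δr/r)² = (-1×0.00548)² = 3.01e-05;  (-3·δb/b)² = (-3×0.0722)² = 0.0469;  (½·δy/y)² = (0.5×0.109)² = 0.00298
δQ/Q = √(0.0499) = 0.223
Q = 7.47e-08, so δQ = 0.223 × 7.47e-08 = 1.67e-08.

1.67e-08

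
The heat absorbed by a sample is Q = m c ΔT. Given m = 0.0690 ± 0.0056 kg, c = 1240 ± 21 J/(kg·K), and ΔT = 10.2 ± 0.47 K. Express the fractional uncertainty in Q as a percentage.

Relative error in a monomial: (δQ/Q)² = Σ (nᵢ · δxᵢ/xᵢ)².
  (1·δm/m)² = (1×0.0812)² = 0.00659;  (1·δc/c)² = (1×0.0169)² = 0.000287;  (1·δΔT/ΔT)² = (1×0.0461)² = 0.00212
δQ/Q = √(0.00900) = 0.0949

9.49%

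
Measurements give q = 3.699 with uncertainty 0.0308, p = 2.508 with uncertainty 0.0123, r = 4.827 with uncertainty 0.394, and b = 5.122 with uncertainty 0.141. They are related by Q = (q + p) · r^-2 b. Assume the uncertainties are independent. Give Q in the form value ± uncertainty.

1.364 ± 0.226

Let u = q + p = 6.207. δu = √(δq² + δp²) = √(0.000949 + 0.000151) = 0.0332, so δu/u = 0.00534.
Q is then a monomial in u, r, b:
δQ/Q = √((δu/u)² + (-2·δr/r)² + (1·δb/b)²) = √(2.85e-05 + 0.0267 + 0.000758) = 0.166
Q = 1.364, so δQ = 0.166 × 1.364 = 0.226.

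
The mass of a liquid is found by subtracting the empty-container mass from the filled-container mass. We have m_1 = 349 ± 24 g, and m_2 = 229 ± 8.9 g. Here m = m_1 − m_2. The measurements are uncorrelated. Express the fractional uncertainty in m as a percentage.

21.3%

Each term contributes (cᵢ δxᵢ)² to (δm)²:
  (δm_1)² = 576;  (δm_2)² = 79.2
δm = √(655) = 25.6 g
m = 120 g, so δm/m = 25.6/120 = 0.213.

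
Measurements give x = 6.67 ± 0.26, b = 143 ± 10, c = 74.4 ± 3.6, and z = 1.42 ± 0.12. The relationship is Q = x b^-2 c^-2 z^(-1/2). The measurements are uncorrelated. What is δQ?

Products/powers → add relative errors in quadrature, weighted by exponent:
  (1·δx/x)² = (1×0.0390)² = 0.00152;  (-2·δb/b)² = (-2×0.0699)² = 0.0196;  (-2·δc/c)² = (-2×0.0484)² = 0.00937;  (−½·δz/z)² = (-0.5×0.0845)² = 0.00179
δQ/Q = √(0.0322) = 0.180
Q = 4.94e-08, so δQ = 0.180 × 4.94e-08 = 8.88e-09.

8.88e-09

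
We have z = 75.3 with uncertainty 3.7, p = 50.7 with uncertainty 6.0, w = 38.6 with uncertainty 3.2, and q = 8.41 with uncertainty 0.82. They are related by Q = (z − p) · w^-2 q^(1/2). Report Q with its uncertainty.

Let u = z − p = 24.6. δu = √(δz² + δp²) = √(13.7 + 36.0) = 7.05, so δu/u = 0.287.
Q is then a monomial in u, w, q:
δQ/Q = √((δu/u)² + (-2·δw/w)² + (½·δq/q)²) = √(0.0821 + 0.0275 + 0.00238) = 0.335
Q = 0.0479, so δQ = 0.335 × 0.0479 = 0.0160.

0.0479 ± 0.0160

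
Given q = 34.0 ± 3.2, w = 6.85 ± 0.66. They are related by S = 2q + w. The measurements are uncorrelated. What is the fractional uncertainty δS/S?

0.0860

Sums and differences: (δS)² = Σ (cᵢ δxᵢ)².
  (2·δq)² = 41.0;  (δw)² = 0.436
δS = √(41.4) = 6.43
S = 74.8, so δS/S = 6.43/74.8 = 0.0860.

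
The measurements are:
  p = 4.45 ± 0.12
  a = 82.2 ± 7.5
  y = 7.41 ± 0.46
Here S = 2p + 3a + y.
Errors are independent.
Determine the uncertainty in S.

22.5

Absolute uncertainties add in quadrature for a linear combination:
  (2·δp)² = 0.0576;  (3·δa)² = 506;  (δy)² = 0.212
δS = √(507) = 22.5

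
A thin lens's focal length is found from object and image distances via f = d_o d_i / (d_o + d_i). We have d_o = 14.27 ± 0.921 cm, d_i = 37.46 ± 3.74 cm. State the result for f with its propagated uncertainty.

10.33 ± 0.561 cm

∂f/∂d_o = (d_i/(d_o+d_i))² = 0.524;  ∂f/∂d_i = (d_o/(d_o+d_i))² = 0.0761
δf = √((∂f/∂d_o · δd_o)² + (∂f/∂d_i · δd_i)²) = √(0.233 + 0.0810) = 0.561 cm
f = 10.33 cm.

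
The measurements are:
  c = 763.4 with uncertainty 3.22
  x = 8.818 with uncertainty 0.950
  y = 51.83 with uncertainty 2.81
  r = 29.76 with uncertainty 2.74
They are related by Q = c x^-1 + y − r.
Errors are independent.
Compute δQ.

10.1

Let p = c·x^-1 = 86.57. δp/p = √((1·δc/c)² + (-1·δx/x)²) = √(1.78e-05 + 0.0116) = 0.108, so δp = 9.33.
Q = p + y − r: δQ = √(δp² + δy² + δr²) = √(87.1 + 7.90 + 7.51) = 10.1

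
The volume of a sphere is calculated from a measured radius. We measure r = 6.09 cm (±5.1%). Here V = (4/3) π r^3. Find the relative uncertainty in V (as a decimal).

0.153

V ∝ r^3, so δV/V = |3| · δr/r = 3 × 0.0510 = 0.153.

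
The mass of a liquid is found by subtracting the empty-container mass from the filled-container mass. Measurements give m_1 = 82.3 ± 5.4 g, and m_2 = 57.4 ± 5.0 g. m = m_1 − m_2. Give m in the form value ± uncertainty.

24.9 ± 7.36 g

Sums and differences: (δm)² = Σ (cᵢ δxᵢ)².
  (δm_1)² = 29.2;  (δm_2)² = 25.0
δm = √(54.2) = 7.36 g
m = 24.9 g.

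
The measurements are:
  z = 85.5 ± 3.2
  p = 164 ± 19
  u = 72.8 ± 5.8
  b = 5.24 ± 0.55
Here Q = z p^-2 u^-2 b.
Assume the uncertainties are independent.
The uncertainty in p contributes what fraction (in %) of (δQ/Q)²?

58.7%

(δQ/Q)² = (1·δz/z)² + (-2·δp/p)² + (-2·δu/u)² + (1·δb/b)²
  z term: (1×0.0374)² = 0.00140
  p term: (-2×0.116)² = 0.0537
  u term: (-2×0.0797)² = 0.0254
  b term: (1×0.105)² = 0.0110
Total = 0.0915. Share from p = 0.0537/0.0915 = 0.587.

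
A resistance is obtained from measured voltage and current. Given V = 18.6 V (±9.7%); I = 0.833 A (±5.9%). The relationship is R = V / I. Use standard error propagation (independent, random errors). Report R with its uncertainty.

Relative error in a monomial: (δR/R)² = Σ (nᵢ · δxᵢ/xᵢ)².
  (1·δV/V)² = (1×0.0970)² = 0.00941;  (-1·δI/I)² = (-1×0.0590)² = 0.00348
δR/R = √(0.0129) = 0.114
R = 22.3 Ω, so δR = 0.114 × 22.3 = 2.54 Ω.

22.3 ± 2.54 Ω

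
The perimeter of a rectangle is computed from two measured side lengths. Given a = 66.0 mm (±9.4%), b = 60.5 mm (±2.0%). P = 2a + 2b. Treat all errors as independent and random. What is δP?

P is a linear combination, so absolute uncertainties add in quadrature:
  (2·δa)² = 154;  (2·δb)² = 5.86
δP = √(160) = 12.6 mm

12.6 mm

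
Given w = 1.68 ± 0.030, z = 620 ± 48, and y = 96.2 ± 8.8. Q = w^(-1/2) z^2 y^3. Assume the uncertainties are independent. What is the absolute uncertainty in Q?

Relative error in a monomial: (δQ/Q)² = Σ (nᵢ · δxᵢ/xᵢ)².
  (−½·δw/w)² = (-0.5×0.0179)² = 7.97e-05;  (2·δz/z)² = (2×0.0774)² = 0.0240;  (3·δy/y)² = (3×0.0915)² = 0.0753
δQ/Q = √(0.0994) = 0.315
Q = 2.64e+11, so δQ = 0.315 × 2.64e+11 = 8.32e+10.

8.32e+10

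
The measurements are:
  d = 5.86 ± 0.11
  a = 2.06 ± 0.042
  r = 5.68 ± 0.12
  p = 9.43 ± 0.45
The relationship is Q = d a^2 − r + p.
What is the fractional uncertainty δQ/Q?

0.0423

Let w = d·a^2 = 24.9. δw/w = √((1·δd/d)² + (2·δa/a)²) = √(0.000352 + 0.00166) = 0.0449, so δw = 1.12.
Q = w − r + p: δQ = √(δw² + δr² + δp²) = √(1.25 + 0.0144 + 0.203) = 1.21
Q = 28.6, so δQ/Q = 1.21/28.6 = 0.0423.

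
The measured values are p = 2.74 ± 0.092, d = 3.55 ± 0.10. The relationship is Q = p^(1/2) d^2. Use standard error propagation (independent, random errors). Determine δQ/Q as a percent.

5.88%

Relative error in a monomial: (δQ/Q)² = Σ (nᵢ · δxᵢ/xᵢ)².
  (½·δp/p)² = (0.5×0.0336)² = 0.000282;  (2·δd/d)² = (2×0.0282)² = 0.00317
δQ/Q = √(0.00346) = 0.0588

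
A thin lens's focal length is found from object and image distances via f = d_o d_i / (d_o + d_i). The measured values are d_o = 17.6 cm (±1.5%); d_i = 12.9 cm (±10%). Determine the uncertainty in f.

∂f/∂d_o = (d_i/(d_o+d_i))² = 0.179;  ∂f/∂d_i = (d_o/(d_o+d_i))² = 0.333
δf = √((∂f/∂d_o · δd_o)² + (∂f/∂d_i · δd_i)²) = √(0.00223 + 0.185) = 0.432 cm

0.432 cm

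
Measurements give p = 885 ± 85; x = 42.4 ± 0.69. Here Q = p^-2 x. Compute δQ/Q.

Relative error in a monomial: (δQ/Q)² = Σ (nᵢ · δxᵢ/xᵢ)².
  (-2·δp/p)² = (-2×0.0960)² = 0.0369;  (1·δx/x)² = (1×0.0163)² = 0.000265
δQ/Q = √(0.0372) = 0.193

0.193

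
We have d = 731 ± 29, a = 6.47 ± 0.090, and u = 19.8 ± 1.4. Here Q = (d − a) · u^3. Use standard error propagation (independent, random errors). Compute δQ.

Let w = d − a = 725. δw = √(δd² + δa²) = √(841 + 0.00810) = 29.0, so δw/w = 0.0400.
Q is then a monomial in w, u:
δQ/Q = √((δw/w)² + (3·δu/u)²) = √(0.00160 + 0.0450) = 0.216
Q = 5.62e+06, so δQ = 0.216 × 5.62e+06 = 1.21e+06.

1.21e+06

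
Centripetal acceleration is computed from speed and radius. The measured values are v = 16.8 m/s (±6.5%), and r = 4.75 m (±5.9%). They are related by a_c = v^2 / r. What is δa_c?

Relative error in a monomial: (δa_c/a_c)² = Σ (nᵢ · δxᵢ/xᵢ)².
  (2·δv/v)² = (2×0.0650)² = 0.0169;  (-1·δr/r)² = (-1×0.0590)² = 0.00348
δa_c/a_c = √(0.0204) = 0.143
a_c = 59.4 m/s^2, so δa_c = 0.143 × 59.4 = 8.48 m/s^2.

8.48 m/s^2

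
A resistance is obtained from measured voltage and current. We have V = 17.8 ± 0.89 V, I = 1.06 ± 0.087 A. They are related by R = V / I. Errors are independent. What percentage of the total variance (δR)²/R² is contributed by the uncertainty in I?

72.9%

(δR/R)² = (1·δV/V)² + (-1·δI/I)²
  V term: (1×0.0500)² = 0.00250
  I term: (-1×0.0821)² = 0.00674
Total = 0.00924. Share from I = 0.00674/0.00924 = 0.729.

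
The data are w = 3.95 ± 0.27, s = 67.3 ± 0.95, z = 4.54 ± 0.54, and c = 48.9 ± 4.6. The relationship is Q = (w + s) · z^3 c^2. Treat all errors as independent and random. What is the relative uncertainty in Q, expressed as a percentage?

Let u = w + s = 71.2. δu = √(δw² + δs²) = √(0.0729 + 0.902) = 0.988, so δu/u = 0.0139.
Q is then a monomial in u, z, c:
δQ/Q = √((δu/u)² + (3·δz/z)² + (2·δc/c)²) = √(0.000192 + 0.127 + 0.0354) = 0.404

40.4%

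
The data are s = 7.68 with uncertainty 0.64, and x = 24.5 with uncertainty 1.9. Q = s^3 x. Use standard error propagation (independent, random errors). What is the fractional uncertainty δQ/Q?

0.262

Since Q is a product/quotient, work with relative uncertainties:
  (3·δs/s)² = (3×0.0833)² = 0.0625;  (1·δx/x)² = (1×0.0776)² = 0.00601
δQ/Q = √(0.0685) = 0.262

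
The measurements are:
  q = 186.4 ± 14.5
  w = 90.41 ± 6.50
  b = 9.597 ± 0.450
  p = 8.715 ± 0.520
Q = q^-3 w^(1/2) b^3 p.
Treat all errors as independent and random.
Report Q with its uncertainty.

0.01131 ± 0.00318

Since Q is a product/quotient, work with relative uncertainties:
  (-3·δq/q)² = (-3×0.0778)² = 0.0545;  (½·δw/w)² = (0.5×0.0719)² = 0.00129;  (3·δb/b)² = (3×0.0469)² = 0.0198;  (1·δp/p)² = (1×0.0597)² = 0.00356
δQ/Q = √(0.0791) = 0.281
Q = 0.01131, so δQ = 0.281 × 0.01131 = 0.00318.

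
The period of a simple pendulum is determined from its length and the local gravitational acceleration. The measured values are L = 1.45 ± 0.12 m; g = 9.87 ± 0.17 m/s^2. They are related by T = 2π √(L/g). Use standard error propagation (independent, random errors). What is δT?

For a monomial T ∝ L^(1/2), g^(-1/2), fractional errors add in quadrature:
  (½·δL/L)² = (0.5×0.0828)² = 0.00171;  (−½·δg/g)² = (-0.5×0.0172)² = 7.42e-05
δT/T = √(0.00179) = 0.0423
T = 2.41 s, so δT = 0.0423 × 2.41 = 0.102 s.

0.102 s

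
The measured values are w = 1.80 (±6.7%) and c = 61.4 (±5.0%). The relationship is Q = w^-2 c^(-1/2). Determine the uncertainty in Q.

0.00537

For a monomial Q ∝ w^-2, c^(-1/2), fractional errors add in quadrature:
  (-2·δw/w)² = (-2×0.0670)² = 0.0180;  (−½·δc/c)² = (-0.5×0.0500)² = 0.000625
δQ/Q = √(0.0186) = 0.136
Q = 0.0394, so δQ = 0.136 × 0.0394 = 0.00537.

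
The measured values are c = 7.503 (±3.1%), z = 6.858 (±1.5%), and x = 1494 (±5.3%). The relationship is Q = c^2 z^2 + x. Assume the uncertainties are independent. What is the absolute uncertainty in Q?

Let p = c^2·z^2 = 2648. δp/p = √((2·δc/c)² + (2·δz/z)²) = √(0.00384 + 0.000900) = 0.0689, so δp = 182.
Q = p + x: δQ = √(δp² + δx²) = √(33300 + 6270) = 199

199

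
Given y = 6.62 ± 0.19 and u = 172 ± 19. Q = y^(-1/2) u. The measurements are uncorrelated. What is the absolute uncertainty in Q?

Q is a product of powers, so relative uncertainties combine in quadrature:
  (−½·δy/y)² = (-0.5×0.0287)² = 0.000206;  (1·δu/u)² = (1×0.110)² = 0.0122
δQ/Q = √(0.0124) = 0.111
Q = 66.8, so δQ = 0.111 × 66.8 = 7.45.

7.45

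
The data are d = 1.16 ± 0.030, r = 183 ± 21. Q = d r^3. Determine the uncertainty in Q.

Q is a product of powers, so relative uncertainties combine in quadrature:
  (1·δd/d)² = (1×0.0259)² = 0.000669;  (3·δr/r)² = (3×0.115)² = 0.119
δQ/Q = √(0.119) = 0.345
Q = 7.11e+06, so δQ = 0.345 × 7.11e+06 = 2.45e+06.

2.45e+06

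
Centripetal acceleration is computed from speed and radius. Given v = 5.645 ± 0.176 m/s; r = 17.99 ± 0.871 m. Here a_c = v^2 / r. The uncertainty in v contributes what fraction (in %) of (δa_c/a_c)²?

(δa_c/a_c)² = (2·δv/v)² + (-1·δr/r)²
  v term: (2×0.0312)² = 0.00389
  r term: (-1×0.0484)² = 0.00234
Total = 0.00623. Share from v = 0.00389/0.00623 = 0.624.

62.4%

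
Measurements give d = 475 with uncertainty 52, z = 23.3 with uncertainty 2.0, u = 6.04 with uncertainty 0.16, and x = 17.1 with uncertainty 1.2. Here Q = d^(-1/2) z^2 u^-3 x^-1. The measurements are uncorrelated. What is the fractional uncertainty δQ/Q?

Q is a product of powers, so relative uncertainties combine in quadrature:
  (−½·δd/d)² = (-0.5×0.109)² = 0.00300;  (2·δz/z)² = (2×0.0858)² = 0.0295;  (-3·δu/u)² = (-3×0.0265)² = 0.00632;  (-1·δx/x)² = (-1×0.0702)² = 0.00492
δQ/Q = √(0.0437) = 0.209

0.209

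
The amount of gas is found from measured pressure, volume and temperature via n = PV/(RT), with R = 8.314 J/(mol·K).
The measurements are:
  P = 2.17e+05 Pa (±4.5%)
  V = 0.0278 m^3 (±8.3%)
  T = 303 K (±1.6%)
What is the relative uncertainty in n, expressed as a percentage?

9.58%

Since n is a product/quotient, work with relative uncertainties:
  (1·δP/P)² = (1×0.0450)² = 0.00202;  (1·δV/V)² = (1×0.0830)² = 0.00689;  (-1·δT/T)² = (-1×0.0160)² = 0.000256
δn/n = √(0.00917) = 0.0958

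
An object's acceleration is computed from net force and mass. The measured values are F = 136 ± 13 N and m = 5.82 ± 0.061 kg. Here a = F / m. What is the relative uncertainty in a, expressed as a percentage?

Relative error in a monomial: (δa/a)² = Σ (nᵢ · δxᵢ/xᵢ)².
  (1·δF/F)² = (1×0.0956)² = 0.00914;  (-1·δm/m)² = (-1×0.0105)² = 0.000110
δa/a = √(0.00925) = 0.0962

9.62%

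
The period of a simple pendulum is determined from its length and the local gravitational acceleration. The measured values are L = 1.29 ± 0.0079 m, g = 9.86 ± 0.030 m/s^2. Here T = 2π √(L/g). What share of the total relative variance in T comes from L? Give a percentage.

(δT/T)² = (½·δL/L)² + (−½·δg/g)²
  L term: (0.5×0.00612)² = 9.38e-06
  g term: (-0.5×0.00304)² = 2.31e-06
Total = 1.17e-05. Share from L = 9.38e-06/1.17e-05 = 0.802.

80.2%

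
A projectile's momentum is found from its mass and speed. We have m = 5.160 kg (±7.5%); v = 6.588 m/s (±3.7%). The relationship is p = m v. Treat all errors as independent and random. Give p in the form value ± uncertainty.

Products/powers → add relative errors in quadrature, weighted by exponent:
  (1·δm/m)² = (1×0.0750)² = 0.00562;  (1·δv/v)² = (1×0.0370)² = 0.00137
δp/p = √(0.00699) = 0.0836
p = 33.99 kg·m/s, so δp = 0.0836 × 33.99 = 2.84 kg·m/s.

33.99 ± 2.84 kg·m/s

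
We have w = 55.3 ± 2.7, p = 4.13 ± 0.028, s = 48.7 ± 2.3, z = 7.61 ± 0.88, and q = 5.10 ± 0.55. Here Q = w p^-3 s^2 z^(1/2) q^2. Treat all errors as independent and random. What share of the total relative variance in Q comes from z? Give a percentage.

(δQ/Q)² = (1·δw/w)² + (-3·δp/p)² + (2·δs/s)² + (½·δz/z)² + (2·δq/q)²
  w term: (1×0.0488)² = 0.00238
  p term: (-3×0.00678)² = 0.000414
  s term: (2×0.0472)² = 0.00892
  z term: (0.5×0.116)² = 0.00334
  q term: (2×0.108)² = 0.0465
Total = 0.0616. Share from z = 0.00334/0.0616 = 0.0543.

5.43%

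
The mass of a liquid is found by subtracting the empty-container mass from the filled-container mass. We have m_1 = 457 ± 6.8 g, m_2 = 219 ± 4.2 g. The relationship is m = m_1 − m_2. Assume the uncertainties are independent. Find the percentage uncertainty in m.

Absolute uncertainties add in quadrature for a linear combination:
  (δm_1)² = 46.2;  (δm_2)² = 17.6
δm = √(63.9) = 7.99 g
m = 238 g, so δm/m = 7.99/238 = 0.0336.

3.36%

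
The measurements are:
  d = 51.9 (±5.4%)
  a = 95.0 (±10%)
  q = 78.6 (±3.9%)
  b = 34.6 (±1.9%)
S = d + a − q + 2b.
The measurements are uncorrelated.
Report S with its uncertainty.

Absolute uncertainties add in quadrature for a linear combination:
  (δd)² = 7.85;  (δa)² = 90.2;  (δq)² = 9.40;  (2·δb)² = 1.73
δS = √(109) = 10.5
S = 138.

138 ± 10.5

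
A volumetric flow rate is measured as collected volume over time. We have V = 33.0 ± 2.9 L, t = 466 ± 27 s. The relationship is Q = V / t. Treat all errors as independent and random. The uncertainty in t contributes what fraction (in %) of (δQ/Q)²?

30.3%

(δQ/Q)² = (1·δV/V)² + (-1·δt/t)²
  V term: (1×0.0879)² = 0.00772
  t term: (-1×0.0579)² = 0.00336
Total = 0.0111. Share from t = 0.00336/0.0111 = 0.303.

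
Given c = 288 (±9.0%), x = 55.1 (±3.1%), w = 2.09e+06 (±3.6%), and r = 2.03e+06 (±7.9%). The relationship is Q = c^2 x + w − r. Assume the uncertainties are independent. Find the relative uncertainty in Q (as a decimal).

0.184

Let p = c^2·x = 4.57e+06. δp/p = √((2·δc/c)² + (1·δx/x)²) = √(0.0324 + 0.000961) = 0.183, so δp = 8.35e+05.
Q = p + w − r: δQ = √(δp² + δw² + δr²) = √(6.97e+11 + 5.66e+09 + 2.57e+10) = 8.53e+05
Q = 4.63e+06, so δQ/Q = 8.53e+05/4.63e+06 = 0.184.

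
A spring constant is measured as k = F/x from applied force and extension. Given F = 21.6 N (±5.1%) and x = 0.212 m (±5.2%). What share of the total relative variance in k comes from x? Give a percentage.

(δk/k)² = (1·δF/F)² + (-1·δx/x)²
  F term: (1×0.0510)² = 0.00260
  x term: (-1×0.0520)² = 0.00270
Total = 0.00530. Share from x = 0.00270/0.00530 = 0.510.

51.0%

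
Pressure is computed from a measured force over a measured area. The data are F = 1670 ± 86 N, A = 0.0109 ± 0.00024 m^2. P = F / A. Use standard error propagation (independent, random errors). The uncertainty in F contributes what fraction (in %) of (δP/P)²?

(δP/P)² = (1·δF/F)² + (-1·δA/A)²
  F term: (1×0.0515)² = 0.00265
  A term: (-1×0.0220)² = 0.000485
Total = 0.00314. Share from F = 0.00265/0.00314 = 0.845.

84.5%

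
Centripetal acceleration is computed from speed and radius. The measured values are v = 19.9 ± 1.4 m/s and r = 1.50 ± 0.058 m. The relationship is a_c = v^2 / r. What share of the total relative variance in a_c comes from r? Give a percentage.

(δa_c/a_c)² = (2·δv/v)² + (-1·δr/r)²
  v term: (2×0.0704)² = 0.0198
  r term: (-1×0.0387)² = 0.00150
Total = 0.0213. Share from r = 0.00150/0.0213 = 0.0702.

7.02%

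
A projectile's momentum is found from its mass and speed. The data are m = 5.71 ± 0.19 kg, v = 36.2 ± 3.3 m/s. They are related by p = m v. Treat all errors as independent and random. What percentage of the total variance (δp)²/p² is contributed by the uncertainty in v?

(δp/p)² = (1·δm/m)² + (1·δv/v)²
  m term: (1×0.0333)² = 0.00111
  v term: (1×0.0912)² = 0.00831
Total = 0.00942. Share from v = 0.00831/0.00942 = 0.882.

88.2%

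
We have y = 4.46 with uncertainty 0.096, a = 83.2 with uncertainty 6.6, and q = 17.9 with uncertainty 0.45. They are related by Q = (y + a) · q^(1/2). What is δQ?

Let u = y + a = 87.7. δu = √(δy² + δa²) = √(0.00922 + 43.6) = 6.60, so δu/u = 0.0753.
Q is then a monomial in u, q:
δQ/Q = √((δu/u)² + (½·δq/q)²) = √(0.00567 + 0.000158) = 0.0763
Q = 371, so δQ = 0.0763 × 371 = 28.3.

28.3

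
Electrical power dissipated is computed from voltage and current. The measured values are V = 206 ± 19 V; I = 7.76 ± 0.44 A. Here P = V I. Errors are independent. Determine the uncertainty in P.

For a monomial P ∝ V, I, fractional errors add in quadrature:
  (1·δV/V)² = (1×0.0922)² = 0.00851;  (1·δI/I)² = (1×0.0567)² = 0.00322
δP/P = √(0.0117) = 0.108
P = 1600 W, so δP = 0.108 × 1600 = 173 W.

173 W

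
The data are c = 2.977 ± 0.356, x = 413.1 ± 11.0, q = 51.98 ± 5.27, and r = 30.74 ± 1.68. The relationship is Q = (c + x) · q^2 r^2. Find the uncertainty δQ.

Let u = c + x = 416.1. δu = √(δc² + δx²) = √(0.127 + 121) = 11.0, so δu/u = 0.0265.
Q is then a monomial in u, q, r:
δQ/Q = √((δu/u)² + (2·δq/q)² + (2·δr/r)²) = √(0.000700 + 0.0411 + 0.0119) = 0.232
Q = 1.062e+09, so δQ = 0.232 × 1.062e+09 = 2.46e+08.

2.46e+08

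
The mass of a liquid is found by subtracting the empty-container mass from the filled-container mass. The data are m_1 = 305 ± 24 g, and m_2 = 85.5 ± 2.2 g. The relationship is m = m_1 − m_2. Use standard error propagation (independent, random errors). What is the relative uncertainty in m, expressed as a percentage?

11.0%

For a sum/difference, combine absolute errors in quadrature:
  (δm_1)² = 576;  (δm_2)² = 4.84
δm = √(581) = 24.1 g
m = 220 g, so δm/m = 24.1/220 = 0.110.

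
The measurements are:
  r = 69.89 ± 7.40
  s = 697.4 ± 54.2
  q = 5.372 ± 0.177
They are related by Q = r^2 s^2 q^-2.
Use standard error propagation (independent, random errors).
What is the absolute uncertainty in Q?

2.23e+07

Relative error in a monomial: (δQ/Q)² = Σ (nᵢ · δxᵢ/xᵢ)².
  (2·δr/r)² = (2×0.106)² = 0.0448;  (2·δs/s)² = (2×0.0777)² = 0.0242;  (-2·δq/q)² = (-2×0.0329)² = 0.00434
δQ/Q = √(0.0733) = 0.271
Q = 8.232e+07, so δQ = 0.271 × 8.232e+07 = 2.23e+07.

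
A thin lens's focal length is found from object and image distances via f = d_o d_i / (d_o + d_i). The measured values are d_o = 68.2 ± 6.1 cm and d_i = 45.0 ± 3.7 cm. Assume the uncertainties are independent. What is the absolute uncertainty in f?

∂f/∂d_o = (d_i/(d_o+d_i))² = 0.158;  ∂f/∂d_i = (d_o/(d_o+d_i))² = 0.363
δf = √((∂f/∂d_o · δd_o)² + (∂f/∂d_i · δd_i)²) = √(0.929 + 1.80) = 1.65 cm

1.65 cm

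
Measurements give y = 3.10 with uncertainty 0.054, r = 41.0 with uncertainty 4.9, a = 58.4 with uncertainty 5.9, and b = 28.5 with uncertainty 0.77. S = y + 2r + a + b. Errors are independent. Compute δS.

S is a linear combination, so absolute uncertainties add in quadrature:
  (δy)² = 0.00292;  (2·δr)² = 96.0;  (δa)² = 34.8;  (δb)² = 0.593
δS = √(131) = 11.5

11.5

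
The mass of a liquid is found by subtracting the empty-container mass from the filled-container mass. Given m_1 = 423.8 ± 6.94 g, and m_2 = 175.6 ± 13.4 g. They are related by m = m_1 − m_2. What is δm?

For a sum/difference, combine absolute errors in quadrature:
  (δm_1)² = 48.2;  (δm_2)² = 180
δm = √(228) = 15.1 g

15.1 g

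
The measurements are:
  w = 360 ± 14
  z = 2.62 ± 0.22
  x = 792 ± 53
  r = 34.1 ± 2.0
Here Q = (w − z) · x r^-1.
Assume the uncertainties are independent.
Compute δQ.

Let u = w − z = 357. δu = √(δw² + δz²) = √(196 + 0.0484) = 14.0, so δu/u = 0.0392.
Q is then a monomial in u, x, r:
δQ/Q = √((δu/u)² + (1·δx/x)² + (-1·δr/r)²) = √(0.00153 + 0.00448 + 0.00344) = 0.0972
Q = 8300, so δQ = 0.0972 × 8300 = 807.

807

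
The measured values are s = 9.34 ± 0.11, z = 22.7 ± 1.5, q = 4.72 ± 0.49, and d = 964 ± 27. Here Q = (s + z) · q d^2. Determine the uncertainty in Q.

1.78e+07

Let u = s + z = 32.0. δu = √(δs² + δz²) = √(0.0121 + 2.25) = 1.50, so δu/u = 0.0469.
Q is then a monomial in u, q, d:
δQ/Q = √((δu/u)² + (1·δq/q)² + (2·δd/d)²) = √(0.00220 + 0.0108 + 0.00314) = 0.127
Q = 1.41e+08, so δQ = 0.127 × 1.41e+08 = 1.78e+07.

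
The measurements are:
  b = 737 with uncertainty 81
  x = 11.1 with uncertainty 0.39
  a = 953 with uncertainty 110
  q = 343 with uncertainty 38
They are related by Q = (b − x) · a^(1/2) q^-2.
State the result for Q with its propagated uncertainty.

0.190 ± 0.0485

Let u = b − x = 726. δu = √(δb² + δx²) = √(6560 + 0.152) = 81.0, so δu/u = 0.112.
Q is then a monomial in u, a, q:
δQ/Q = √((δu/u)² + (½·δa/a)² + (-2·δq/q)²) = √(0.0125 + 0.00333 + 0.0491) = 0.255
Q = 0.190, so δQ = 0.255 × 0.190 = 0.0485.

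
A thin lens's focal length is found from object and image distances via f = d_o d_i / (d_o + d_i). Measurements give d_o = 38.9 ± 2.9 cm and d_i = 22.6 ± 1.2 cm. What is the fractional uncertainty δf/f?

0.0433

∂f/∂d_o = (d_i/(d_o+d_i))² = 0.135;  ∂f/∂d_i = (d_o/(d_o+d_i))² = 0.400
δf = √((∂f/∂d_o · δd_o)² + (∂f/∂d_i · δd_i)²) = √(0.153 + 0.230) = 0.620 cm
f = 14.3 cm, so δf/f = 0.620/14.3 = 0.0433.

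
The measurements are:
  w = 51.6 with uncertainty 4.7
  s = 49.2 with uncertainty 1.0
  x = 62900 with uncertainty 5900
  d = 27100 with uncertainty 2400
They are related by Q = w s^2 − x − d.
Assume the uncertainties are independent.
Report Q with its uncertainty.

34900 ± 14000

Let p = w·s^2 = 1.25e+05. δp/p = √((1·δw/w)² + (2·δs/s)²) = √(0.00830 + 0.00165) = 0.0997, so δp = 12500.
Q = p − x − d: δQ = √(δp² + δx² + δd²) = √(1.55e+08 + 3.48e+07 + 5.76e+06) = 14000
Q = 34900.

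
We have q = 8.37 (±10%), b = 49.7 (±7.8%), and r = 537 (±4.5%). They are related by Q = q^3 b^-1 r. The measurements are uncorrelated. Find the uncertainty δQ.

Q is a product of powers, so relative uncertainties combine in quadrature:
  (3·δq/q)² = (3×0.100)² = 0.0900;  (-1·δb/b)² = (-1×0.0780)² = 0.00608;  (1·δr/r)² = (1×0.0450)² = 0.00202
δQ/Q = √(0.0981) = 0.313
Q = 6340, so δQ = 0.313 × 6340 = 1980.

1980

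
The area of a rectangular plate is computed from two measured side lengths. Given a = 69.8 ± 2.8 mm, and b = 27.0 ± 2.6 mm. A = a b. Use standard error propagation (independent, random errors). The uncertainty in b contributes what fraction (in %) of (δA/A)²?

85.2%

(δA/A)² = (1·δa/a)² + (1·δb/b)²
  a term: (1×0.0401)² = 0.00161
  b term: (1×0.0963)² = 0.00927
Total = 0.0109. Share from b = 0.00927/0.0109 = 0.852.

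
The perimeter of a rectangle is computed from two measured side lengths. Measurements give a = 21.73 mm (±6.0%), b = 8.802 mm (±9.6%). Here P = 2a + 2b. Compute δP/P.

For a sum/difference, combine absolute errors in quadrature:
  (2·δa)² = 6.80;  (2·δb)² = 2.86
δP = √(9.66) = 3.11 mm
P = 61.06 mm, so δP/P = 3.11/61.06 = 0.0509.

0.0509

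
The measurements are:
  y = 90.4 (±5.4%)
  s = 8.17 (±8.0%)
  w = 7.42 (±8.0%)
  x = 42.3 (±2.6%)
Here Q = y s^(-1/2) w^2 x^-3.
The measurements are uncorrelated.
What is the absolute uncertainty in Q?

Products/powers → add relative errors in quadrature, weighted by exponent:
  (1·δy/y)² = (1×0.0540)² = 0.00292;  (−½·δs/s)² = (-0.5×0.0800)² = 0.00160;  (2·δw/w)² = (2×0.0800)² = 0.0256;  (-3·δx/x)² = (-3×0.0260)² = 0.00608
δQ/Q = √(0.0362) = 0.190
Q = 0.0230, so δQ = 0.190 × 0.0230 = 0.00438.

0.00438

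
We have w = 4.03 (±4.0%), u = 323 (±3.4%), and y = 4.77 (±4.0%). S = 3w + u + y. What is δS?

11.0

S is a linear combination, so absolute uncertainties add in quadrature:
  (3·δw)² = 0.234;  (δu)² = 121;  (δy)² = 0.0364
δS = √(121) = 11.0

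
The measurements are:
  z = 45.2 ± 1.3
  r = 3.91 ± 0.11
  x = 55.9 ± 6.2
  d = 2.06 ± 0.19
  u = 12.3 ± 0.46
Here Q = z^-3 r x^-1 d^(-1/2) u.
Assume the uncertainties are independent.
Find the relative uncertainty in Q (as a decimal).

0.155

Q is a product of powers, so relative uncertainties combine in quadrature:
  (-3·δz/z)² = (-3×0.0288)² = 0.00744;  (1·δr/r)² = (1×0.0281)² = 0.000791;  (-1·δx/x)² = (-1×0.111)² = 0.0123;  (−½·δd/d)² = (-0.5×0.0922)² = 0.00213;  (1·δu/u)² = (1×0.0374)² = 0.00140
δQ/Q = √(0.0241) = 0.155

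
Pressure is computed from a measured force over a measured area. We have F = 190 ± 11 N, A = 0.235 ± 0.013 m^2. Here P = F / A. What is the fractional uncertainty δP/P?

Products/powers → add relative errors in quadrature, weighted by exponent:
  (1·δF/F)² = (1×0.0579)² = 0.00335;  (-1·δA/A)² = (-1×0.0553)² = 0.00306
δP/P = √(0.00641) = 0.0801

0.0801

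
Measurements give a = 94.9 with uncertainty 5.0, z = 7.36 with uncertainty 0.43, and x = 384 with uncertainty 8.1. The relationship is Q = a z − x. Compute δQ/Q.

Let p = a·z = 698. δp/p = √((1·δa/a)² + (1·δz/z)²) = √(0.00278 + 0.00341) = 0.0787, so δp = 54.9.
Q = p − x: δQ = √(δp² + δx²) = √(3020 + 65.6) = 55.5
Q = 314, so δQ/Q = 55.5/314 = 0.177.

0.177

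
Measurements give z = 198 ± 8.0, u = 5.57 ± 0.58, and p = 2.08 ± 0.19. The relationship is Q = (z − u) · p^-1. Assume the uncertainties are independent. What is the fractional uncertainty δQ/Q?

0.100

Let w = z − u = 192. δw = √(δz² + δu²) = √(64.0 + 0.336) = 8.02, so δw/w = 0.0417.
Q is then a monomial in w, p:
δQ/Q = √((δw/w)² + (-1·δp/p)²) = √(0.00174 + 0.00834) = 0.100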